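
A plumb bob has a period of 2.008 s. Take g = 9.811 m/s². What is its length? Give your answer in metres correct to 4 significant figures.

From T = 2π√(L/g), L = gT²/(4π²) = 9.811 × 2.0080²/(4π²) = 1.002 m.

1.002 m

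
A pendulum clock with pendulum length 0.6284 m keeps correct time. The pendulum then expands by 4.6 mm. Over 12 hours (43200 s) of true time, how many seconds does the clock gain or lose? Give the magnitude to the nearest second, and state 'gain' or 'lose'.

T ∝ √L, so T'/T = √(0.63300/0.6284) = 1.00365.
In 43200 s of true time the clock registers 43200/1.00365 = 43042.7 s, so it loses 157 s.

lose 157 s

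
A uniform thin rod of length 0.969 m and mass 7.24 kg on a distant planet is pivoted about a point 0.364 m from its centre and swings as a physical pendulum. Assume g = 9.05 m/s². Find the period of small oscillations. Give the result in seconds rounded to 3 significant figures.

1.59 s

For a physical pendulum T = 2π√(I/(mgd)), with d = 0.3640 m from pivot to centre of mass.
I_cm = mL²/12 = 7.24 × 0.969²/12 = 0.5665 kg·m²; I = I_cm + md² = 0.5665 + 7.24 × 0.3640² = 1.526 kg·m².
T = 2π√(1.526/(7.24 × 9.05 × 0.3640)) = 1.59 s.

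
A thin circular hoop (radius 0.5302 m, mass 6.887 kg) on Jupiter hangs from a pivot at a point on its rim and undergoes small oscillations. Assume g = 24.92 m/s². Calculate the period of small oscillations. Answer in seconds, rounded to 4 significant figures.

I_cm = mr² = 1.9360 kg·m². The pivot is at distance d = 0.5302 m from the centre of mass.
By the parallel-axis theorem, I = I_cm + md² = 1.9360 + 1.9360 = 3.8720 kg·m².
T = 2π√(I/(mgd)) = 2π√(3.8720/(6.887 × 24.92 × 0.5302)) = 1.296 s.

1.296 s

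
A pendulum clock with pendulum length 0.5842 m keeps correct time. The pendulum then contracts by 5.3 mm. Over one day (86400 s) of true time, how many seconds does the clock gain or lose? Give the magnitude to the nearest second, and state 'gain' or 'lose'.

T ∝ √L, so T'/T = √(0.57890/0.5842) = 0.995454.
In 86400 s of true time the clock registers 86400/0.995454 = 86794.6 s, so it gains 395 s.

gain 395 s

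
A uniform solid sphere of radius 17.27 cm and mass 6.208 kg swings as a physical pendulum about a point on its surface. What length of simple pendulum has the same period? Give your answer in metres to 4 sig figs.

The equivalent simple-pendulum length is L_eq = I/(md), where I is about the pivot and d = 0.17270 m.
I_cm = (2/5)mR² = 0.074062 kg·m², so I = I_cm + md² = 0.074062 + 0.18516 = 0.25922 kg·m².
L_eq = 0.25922/(6.208 × 0.17270) = 0.2418 m.

0.2418 m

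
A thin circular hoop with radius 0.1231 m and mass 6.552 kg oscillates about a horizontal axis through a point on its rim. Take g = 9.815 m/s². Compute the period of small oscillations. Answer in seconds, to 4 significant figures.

I_cm = mr² = 0.099286 kg·m². The pivot is at distance d = 0.1231 m from the centre of mass.
By the parallel-axis theorem, I = I_cm + md² = 0.099286 + 0.099286 = 0.19857 kg·m².
T = 2π√(I/(mgd)) = 2π√(0.19857/(6.552 × 9.815 × 0.1231)) = 0.9951 s.

0.9951 s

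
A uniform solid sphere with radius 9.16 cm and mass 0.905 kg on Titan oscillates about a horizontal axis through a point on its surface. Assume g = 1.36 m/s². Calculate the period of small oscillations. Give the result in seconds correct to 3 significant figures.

I_cm = (2/5)mr² = 0.003037 kg·m². The pivot is at distance d = 0.0916 m from the centre of mass.
By the parallel-axis theorem, I = I_cm + md² = 0.003037 + 0.007593 = 0.01063 kg·m².
T = 2π√(I/(mgd)) = 2π√(0.01063/(0.905 × 1.36 × 0.0916)) = 1.93 s.

1.93 s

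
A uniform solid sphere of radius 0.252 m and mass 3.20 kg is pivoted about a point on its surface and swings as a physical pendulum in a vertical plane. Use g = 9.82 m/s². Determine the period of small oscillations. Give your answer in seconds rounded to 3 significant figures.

I_cm = (2/5)mr² = 0.08129 kg·m². The pivot is at distance d = 0.252 m from the centre of mass.
By the parallel-axis theorem, I = I_cm + md² = 0.08129 + 0.2032 = 0.2845 kg·m².
T = 2π√(I/(mgd)) = 2π√(0.2845/(3.20 × 9.82 × 0.252)) = 1.19 s.

1.19 s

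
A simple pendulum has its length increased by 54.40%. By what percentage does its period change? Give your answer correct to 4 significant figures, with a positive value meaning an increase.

24.26%

T ∝ √L, so T'/T = √(1.5440) = 1.2426.
Percentage change in T = (1.2426 − 1) × 100% = 24.26%.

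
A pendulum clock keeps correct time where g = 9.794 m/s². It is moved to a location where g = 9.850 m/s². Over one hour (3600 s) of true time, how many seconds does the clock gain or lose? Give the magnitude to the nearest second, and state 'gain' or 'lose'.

The clock's period scales as T ∝ 1/√g, so T'/T = √(9.794/9.850) = 0.997153.
In 3600 s of true time the clock registers 3600/0.997153 = 3610.3 s, so it gains 10 s.

gain 10 s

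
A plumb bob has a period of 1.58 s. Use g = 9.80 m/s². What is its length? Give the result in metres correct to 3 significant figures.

From T = 2π√(L/g), L = gT²/(4π²) = 9.80 × 1.580²/(4π²) = 0.620 m.

0.620 m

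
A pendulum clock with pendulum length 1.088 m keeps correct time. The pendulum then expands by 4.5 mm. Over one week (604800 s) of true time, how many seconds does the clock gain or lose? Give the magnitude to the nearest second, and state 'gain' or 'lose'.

T ∝ √L, so T'/T = √(1.09250/1.088) = 1.00207.
In 604800 s of true time the clock registers 604800/1.00207 = 603553.1 s, so it loses 1247 s.

lose 1247 s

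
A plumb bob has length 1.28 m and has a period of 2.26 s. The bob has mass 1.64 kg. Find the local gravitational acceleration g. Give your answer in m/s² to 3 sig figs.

9.89 m/s²

From T = 2π√(L/g), g = 4π²L/T² = 4π² × 1.28/2.260² = 9.89 m/s².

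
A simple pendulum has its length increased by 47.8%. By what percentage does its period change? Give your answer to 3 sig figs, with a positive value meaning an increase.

T ∝ √L, so T'/T = √(1.478) = 1.216.
Percentage change in T = (1.216 − 1) × 100% = 21.6%.

21.6%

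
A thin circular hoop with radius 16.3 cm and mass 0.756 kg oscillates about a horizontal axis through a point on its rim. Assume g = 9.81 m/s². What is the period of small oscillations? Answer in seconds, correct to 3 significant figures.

I_cm = mr² = 0.02009 kg·m². The pivot is at distance d = 0.163 m from the centre of mass.
By the parallel-axis theorem, I = I_cm + md² = 0.02009 + 0.02009 = 0.04017 kg·m².
T = 2π√(I/(mgd)) = 2π√(0.04017/(0.756 × 9.81 × 0.163)) = 1.15 s.

1.15 s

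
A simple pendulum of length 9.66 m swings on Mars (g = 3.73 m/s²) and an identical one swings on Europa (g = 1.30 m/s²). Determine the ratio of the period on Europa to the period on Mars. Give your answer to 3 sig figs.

1.69

T ∝ 1/√g, so T₂/T₁ = √(g₁/g₂) = √(3.73/1.30) = 1.69.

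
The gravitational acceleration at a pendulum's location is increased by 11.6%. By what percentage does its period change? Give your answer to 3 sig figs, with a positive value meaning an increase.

-5.34%

T ∝ 1/√g, so T'/T = 1/√(1.116) = 0.9466.
Percentage change in T = (0.9466 − 1) × 100% = -5.34%.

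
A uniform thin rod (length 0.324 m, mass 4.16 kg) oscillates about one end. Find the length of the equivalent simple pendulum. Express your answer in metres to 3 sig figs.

The equivalent simple-pendulum length is L_eq = I/(md), where I is about the pivot and d = 0.1620 m.
I_cm = (1/12)mL² = 0.03639 kg·m², so I = I_cm + md² = 0.03639 + 0.1092 = 0.1456 kg·m².
L_eq = 0.1456/(4.16 × 0.1620) = 0.216 m.

0.216 m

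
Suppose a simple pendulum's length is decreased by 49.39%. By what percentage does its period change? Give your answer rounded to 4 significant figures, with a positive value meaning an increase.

T ∝ √L, so T'/T = √(0.50610) = 0.71141.
Percentage change in T = (0.71141 − 1) × 100% = -28.86%.

-28.86%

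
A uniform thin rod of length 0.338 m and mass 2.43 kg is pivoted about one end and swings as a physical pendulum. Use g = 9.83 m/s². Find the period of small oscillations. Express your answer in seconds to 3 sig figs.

0.951 s

For a physical pendulum T = 2π√(I/(mgd)), with d = 0.1690 m from pivot to centre of mass.
I_cm = mL²/12 = 2.43 × 0.338²/12 = 0.02313 kg·m²; I = I_cm + md² = 0.02313 + 2.43 × 0.1690² = 0.09254 kg·m².
T = 2π√(0.09254/(2.43 × 9.83 × 0.1690)) = 0.951 s.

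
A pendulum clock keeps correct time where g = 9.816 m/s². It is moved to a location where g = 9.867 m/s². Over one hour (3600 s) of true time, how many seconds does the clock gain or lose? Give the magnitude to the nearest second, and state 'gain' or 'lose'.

The clock's period scales as T ∝ 1/√g, so T'/T = √(9.816/9.867) = 0.997412.
In 3600 s of true time the clock registers 3600/0.997412 = 3609.3 s, so it gains 9 s.

gain 9 s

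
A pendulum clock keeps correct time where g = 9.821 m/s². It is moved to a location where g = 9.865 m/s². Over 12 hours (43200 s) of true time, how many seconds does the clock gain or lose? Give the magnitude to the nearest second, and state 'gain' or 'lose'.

The clock's period scales as T ∝ 1/√g, so T'/T = √(9.821/9.865) = 0.997767.
In 43200 s of true time the clock registers 43200/0.997767 = 43296.7 s, so it gains 97 s.

gain 97 s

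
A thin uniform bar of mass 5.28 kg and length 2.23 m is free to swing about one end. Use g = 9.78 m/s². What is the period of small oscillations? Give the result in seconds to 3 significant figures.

For a physical pendulum T = 2π√(I/(mgd)), with d = 1.115 m from pivot to centre of mass.
I_cm = mL²/12 = 5.28 × 2.23²/12 = 2.188 kg·m²; I = I_cm + md² = 2.188 + 5.28 × 1.115² = 8.752 kg·m².
T = 2π√(8.752/(5.28 × 9.78 × 1.115)) = 2.45 s.

2.45 s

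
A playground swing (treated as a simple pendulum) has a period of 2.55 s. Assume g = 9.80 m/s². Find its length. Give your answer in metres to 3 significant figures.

1.61 m

From T = 2π√(L/g), L = gT²/(4π²) = 9.80 × 2.550²/(4π²) = 1.61 m.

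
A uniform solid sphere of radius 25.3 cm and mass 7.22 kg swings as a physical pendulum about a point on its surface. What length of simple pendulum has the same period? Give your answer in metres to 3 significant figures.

The equivalent simple-pendulum length is L_eq = I/(md), where I is about the pivot and d = 0.2530 m.
I_cm = (2/5)mR² = 0.1849 kg·m², so I = I_cm + md² = 0.1849 + 0.4621 = 0.6470 kg·m².
L_eq = 0.6470/(7.22 × 0.2530) = 0.354 m.

0.354 m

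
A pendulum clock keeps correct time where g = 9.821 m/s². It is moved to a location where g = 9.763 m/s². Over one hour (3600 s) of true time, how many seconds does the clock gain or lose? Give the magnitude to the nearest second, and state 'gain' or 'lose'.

The clock's period scales as T ∝ 1/√g, so T'/T = √(9.821/9.763) = 1.00297.
In 3600 s of true time the clock registers 3600/1.00297 = 3589.4 s, so it loses 11 s.

lose 11 s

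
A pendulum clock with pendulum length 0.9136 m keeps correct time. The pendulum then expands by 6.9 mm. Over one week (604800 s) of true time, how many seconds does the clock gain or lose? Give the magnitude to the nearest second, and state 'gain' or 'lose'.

lose 2271 s

T ∝ √L, so T'/T = √(0.92050/0.9136) = 1.00377.
In 604800 s of true time the clock registers 604800/1.00377 = 602529.0 s, so it loses 2271 s.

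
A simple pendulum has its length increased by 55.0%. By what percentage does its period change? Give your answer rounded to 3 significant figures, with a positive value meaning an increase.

24.5%

T ∝ √L, so T'/T = √(1.550) = 1.245.
Percentage change in T = (1.245 − 1) × 100% = 24.5%.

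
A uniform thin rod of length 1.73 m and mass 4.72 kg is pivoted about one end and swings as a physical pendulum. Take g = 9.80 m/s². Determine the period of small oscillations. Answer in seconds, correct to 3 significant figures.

For a physical pendulum T = 2π√(I/(mgd)), with d = 0.8650 m from pivot to centre of mass.
I_cm = mL²/12 = 4.72 × 1.73²/12 = 1.177 kg·m²; I = I_cm + md² = 1.177 + 4.72 × 0.8650² = 4.709 kg·m².
T = 2π√(4.709/(4.72 × 9.80 × 0.8650)) = 2.16 s.

2.16 s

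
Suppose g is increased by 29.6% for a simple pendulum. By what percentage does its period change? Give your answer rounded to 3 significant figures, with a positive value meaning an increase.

T ∝ 1/√g, so T'/T = 1/√(1.296) = 0.8784.
Percentage change in T = (0.8784 − 1) × 100% = -12.2%.

-12.2%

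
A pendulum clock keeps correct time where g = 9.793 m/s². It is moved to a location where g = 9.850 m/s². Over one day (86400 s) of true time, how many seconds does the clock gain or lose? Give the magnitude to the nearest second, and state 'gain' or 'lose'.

The clock's period scales as T ∝ 1/√g, so T'/T = √(9.793/9.850) = 0.997102.
In 86400 s of true time the clock registers 86400/0.997102 = 86651.1 s, so it gains 251 s.

gain 251 s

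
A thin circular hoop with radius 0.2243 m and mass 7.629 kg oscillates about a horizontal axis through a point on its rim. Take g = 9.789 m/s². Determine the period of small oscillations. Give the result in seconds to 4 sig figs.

I_cm = mr² = 0.38382 kg·m². The pivot is at distance d = 0.2243 m from the centre of mass.
By the parallel-axis theorem, I = I_cm + md² = 0.38382 + 0.38382 = 0.76764 kg·m².
T = 2π√(I/(mgd)) = 2π√(0.76764/(7.629 × 9.789 × 0.2243)) = 1.345 s.

1.345 s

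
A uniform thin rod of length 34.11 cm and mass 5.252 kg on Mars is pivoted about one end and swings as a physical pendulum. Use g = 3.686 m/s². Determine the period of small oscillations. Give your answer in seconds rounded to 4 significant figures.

1.561 s

For a physical pendulum T = 2π√(I/(mgd)), with d = 0.17055 m from pivot to centre of mass.
I_cm = mL²/12 = 5.252 × 0.3411²/12 = 0.050922 kg·m²; I = I_cm + md² = 0.050922 + 5.252 × 0.17055² = 0.20369 kg·m².
T = 2π√(0.20369/(5.252 × 3.686 × 0.17055)) = 1.561 s.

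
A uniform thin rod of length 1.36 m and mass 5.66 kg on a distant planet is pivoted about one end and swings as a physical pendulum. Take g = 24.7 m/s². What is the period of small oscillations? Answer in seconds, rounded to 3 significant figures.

For a physical pendulum T = 2π√(I/(mgd)), with d = 0.6800 m from pivot to centre of mass.
I_cm = mL²/12 = 5.66 × 1.36²/12 = 0.8724 kg·m²; I = I_cm + md² = 0.8724 + 5.66 × 0.6800² = 3.490 kg·m².
T = 2π√(3.490/(5.66 × 24.7 × 0.6800)) = 1.20 s.

1.20 s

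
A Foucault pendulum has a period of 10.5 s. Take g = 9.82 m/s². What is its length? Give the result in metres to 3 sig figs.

From T = 2π√(L/g), L = gT²/(4π²) = 9.82 × 10.50²/(4π²) = 27.4 m.

27.4 m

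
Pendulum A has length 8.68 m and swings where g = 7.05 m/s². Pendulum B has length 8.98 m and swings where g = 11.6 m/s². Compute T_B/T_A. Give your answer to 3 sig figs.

0.793

T = 2π√(L/g), so T_B/T_A = √((L_B/g_B)/(L_A/g_A)) = √((8.98/11.6)/(8.68/7.05)) = 0.793.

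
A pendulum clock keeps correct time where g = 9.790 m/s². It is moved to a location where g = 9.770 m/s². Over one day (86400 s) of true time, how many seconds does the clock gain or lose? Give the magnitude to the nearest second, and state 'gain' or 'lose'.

The clock's period scales as T ∝ 1/√g, so T'/T = √(9.790/9.770) = 1.00102.
In 86400 s of true time the clock registers 86400/1.00102 = 86311.7 s, so it loses 88 s.

lose 88 s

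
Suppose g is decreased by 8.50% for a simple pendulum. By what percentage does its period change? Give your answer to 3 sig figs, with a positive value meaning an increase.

T ∝ 1/√g, so T'/T = 1/√(0.9150) = 1.045.
Percentage change in T = (1.045 − 1) × 100% = 4.54%.

4.54%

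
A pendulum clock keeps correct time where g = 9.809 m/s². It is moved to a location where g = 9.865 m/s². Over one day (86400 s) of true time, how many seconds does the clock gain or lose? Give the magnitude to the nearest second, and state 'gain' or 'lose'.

The clock's period scales as T ∝ 1/√g, so T'/T = √(9.809/9.865) = 0.997158.
In 86400 s of true time the clock registers 86400/0.997158 = 86646.3 s, so it gains 246 s.

gain 246 s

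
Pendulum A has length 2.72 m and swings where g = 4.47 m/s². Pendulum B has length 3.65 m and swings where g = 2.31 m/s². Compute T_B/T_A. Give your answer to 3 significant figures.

T = 2π√(L/g), so T_B/T_A = √((L_B/g_B)/(L_A/g_A)) = √((3.65/2.31)/(2.72/4.47)) = 1.61.

1.61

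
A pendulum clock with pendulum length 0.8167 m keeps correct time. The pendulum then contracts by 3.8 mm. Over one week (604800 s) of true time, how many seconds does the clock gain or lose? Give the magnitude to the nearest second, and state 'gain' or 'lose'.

gain 1412 s

T ∝ √L, so T'/T = √(0.81290/0.8167) = 0.997671.
In 604800 s of true time the clock registers 604800/0.997671 = 606212.0 s, so it gains 1412 s.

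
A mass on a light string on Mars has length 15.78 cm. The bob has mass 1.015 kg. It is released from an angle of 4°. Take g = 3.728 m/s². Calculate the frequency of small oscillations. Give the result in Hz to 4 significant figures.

T = 2π√(L/g) = 2π√(0.1578/3.728) = 1.2927 s, so f = 1/T = 0.7736 Hz.

0.7736 Hz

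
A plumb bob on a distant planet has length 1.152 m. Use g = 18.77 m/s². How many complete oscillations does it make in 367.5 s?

T = 2π√(L/g) = 2π√(1.152/18.77) = 1.5566 s.
Number of complete oscillations = ⌊367.5/1.5566⌋ = ⌊236.09⌋ = 236.

236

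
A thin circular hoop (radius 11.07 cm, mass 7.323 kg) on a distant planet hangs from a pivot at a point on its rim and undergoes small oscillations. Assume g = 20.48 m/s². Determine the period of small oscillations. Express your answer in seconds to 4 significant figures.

0.6533 s

I_cm = mr² = 0.089740 kg·m². The pivot is at distance d = 0.1107 m from the centre of mass.
By the parallel-axis theorem, I = I_cm + md² = 0.089740 + 0.089740 = 0.17948 kg·m².
T = 2π√(I/(mgd)) = 2π√(0.17948/(7.323 × 20.48 × 0.1107)) = 0.6533 s.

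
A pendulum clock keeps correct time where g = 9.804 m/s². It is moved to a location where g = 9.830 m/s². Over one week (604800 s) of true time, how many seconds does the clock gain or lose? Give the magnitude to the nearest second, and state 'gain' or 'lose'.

gain 801 s

The clock's period scales as T ∝ 1/√g, so T'/T = √(9.804/9.830) = 0.998677.
In 604800 s of true time the clock registers 604800/0.998677 = 605601.4 s, so it gains 801 s.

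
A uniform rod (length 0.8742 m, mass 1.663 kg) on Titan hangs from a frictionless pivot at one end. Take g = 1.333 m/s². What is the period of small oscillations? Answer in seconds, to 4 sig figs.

For a physical pendulum T = 2π√(I/(mgd)), with d = 0.43710 m from pivot to centre of mass.
I_cm = mL²/12 = 1.663 × 0.8742²/12 = 0.10591 kg·m²; I = I_cm + md² = 0.10591 + 1.663 × 0.43710² = 0.42364 kg·m².
T = 2π√(0.42364/(1.663 × 1.333 × 0.43710)) = 4.155 s.

4.155 s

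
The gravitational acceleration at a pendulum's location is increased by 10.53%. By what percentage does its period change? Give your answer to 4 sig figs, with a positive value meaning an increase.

-4.883%

T ∝ 1/√g, so T'/T = 1/√(1.1053) = 0.95117.
Percentage change in T = (0.95117 − 1) × 100% = -4.883%.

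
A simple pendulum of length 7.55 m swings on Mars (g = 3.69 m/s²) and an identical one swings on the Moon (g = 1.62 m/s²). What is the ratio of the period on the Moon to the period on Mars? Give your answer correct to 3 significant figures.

T ∝ 1/√g, so T₂/T₁ = √(g₁/g₂) = √(3.69/1.62) = 1.51.

1.51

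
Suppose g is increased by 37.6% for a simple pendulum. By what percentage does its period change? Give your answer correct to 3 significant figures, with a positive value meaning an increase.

T ∝ 1/√g, so T'/T = 1/√(1.376) = 0.8525.
Percentage change in T = (0.8525 − 1) × 100% = -14.8%.

-14.8%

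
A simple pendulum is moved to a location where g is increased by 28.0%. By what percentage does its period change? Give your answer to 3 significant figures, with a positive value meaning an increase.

T ∝ 1/√g, so T'/T = 1/√(1.280) = 0.8839.
Percentage change in T = (0.8839 − 1) × 100% = -11.6%.

-11.6%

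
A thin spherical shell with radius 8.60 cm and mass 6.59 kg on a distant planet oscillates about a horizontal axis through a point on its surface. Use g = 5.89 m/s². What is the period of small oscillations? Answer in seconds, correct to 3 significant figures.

0.980 s

I_cm = (2/3)mr² = 0.03249 kg·m². The pivot is at distance d = 0.0860 m from the centre of mass.
By the parallel-axis theorem, I = I_cm + md² = 0.03249 + 0.04874 = 0.08123 kg·m².
T = 2π√(I/(mgd)) = 2π√(0.08123/(6.59 × 5.89 × 0.0860)) = 0.980 s.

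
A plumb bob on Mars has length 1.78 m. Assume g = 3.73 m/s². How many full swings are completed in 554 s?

T = 2π√(L/g) = 2π√(1.78/3.73) = 4.340 s.
Number of complete oscillations = ⌊554/4.340⌋ = ⌊127.6⌋ = 127.

127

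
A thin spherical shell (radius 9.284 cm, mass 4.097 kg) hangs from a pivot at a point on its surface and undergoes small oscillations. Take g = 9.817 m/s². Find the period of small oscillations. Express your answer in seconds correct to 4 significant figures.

0.7888 s

I_cm = (2/3)mr² = 0.023542 kg·m². The pivot is at distance d = 0.09284 m from the centre of mass.
By the parallel-axis theorem, I = I_cm + md² = 0.023542 + 0.035313 = 0.058855 kg·m².
T = 2π√(I/(mgd)) = 2π√(0.058855/(4.097 × 9.817 × 0.09284)) = 0.7888 s.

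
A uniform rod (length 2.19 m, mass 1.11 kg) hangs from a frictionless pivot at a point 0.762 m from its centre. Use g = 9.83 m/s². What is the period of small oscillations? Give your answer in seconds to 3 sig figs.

For a physical pendulum T = 2π√(I/(mgd)), with d = 0.7620 m from pivot to centre of mass.
I_cm = mL²/12 = 1.11 × 2.19²/12 = 0.4436 kg·m²; I = I_cm + md² = 0.4436 + 1.11 × 0.7620² = 1.088 kg·m².
T = 2π√(1.088/(1.11 × 9.83 × 0.7620)) = 2.27 s.

2.27 s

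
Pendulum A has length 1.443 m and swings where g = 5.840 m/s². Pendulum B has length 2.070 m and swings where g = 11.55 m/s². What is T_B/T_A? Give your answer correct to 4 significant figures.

T = 2π√(L/g), so T_B/T_A = √((L_B/g_B)/(L_A/g_A)) = √((2.070/11.55)/(1.443/5.840)) = 0.8517.

0.8517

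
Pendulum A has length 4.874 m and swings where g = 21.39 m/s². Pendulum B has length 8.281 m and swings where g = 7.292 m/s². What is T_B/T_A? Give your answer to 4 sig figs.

T = 2π√(L/g), so T_B/T_A = √((L_B/g_B)/(L_A/g_A)) = √((8.281/7.292)/(4.874/21.39)) = 2.232.

2.232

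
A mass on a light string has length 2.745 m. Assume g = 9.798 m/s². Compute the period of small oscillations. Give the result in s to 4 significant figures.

T = 2π√(L/g) = 2π√(2.745/9.798) = 2π × 0.52930 = 3.326 s.

3.326 s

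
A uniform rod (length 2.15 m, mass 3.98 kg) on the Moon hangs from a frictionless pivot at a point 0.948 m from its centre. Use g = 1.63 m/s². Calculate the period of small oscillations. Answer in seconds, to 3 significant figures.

5.73 s

For a physical pendulum T = 2π√(I/(mgd)), with d = 0.9480 m from pivot to centre of mass.
I_cm = mL²/12 = 3.98 × 2.15²/12 = 1.533 kg·m²; I = I_cm + md² = 1.533 + 3.98 × 0.9480² = 5.110 kg·m².
T = 2π√(5.110/(3.98 × 1.63 × 0.9480)) = 5.73 s.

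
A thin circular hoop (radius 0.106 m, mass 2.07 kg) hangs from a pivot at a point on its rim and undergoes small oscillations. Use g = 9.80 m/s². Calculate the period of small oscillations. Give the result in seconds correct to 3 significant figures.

I_cm = mr² = 0.02326 kg·m². The pivot is at distance d = 0.106 m from the centre of mass.
By the parallel-axis theorem, I = I_cm + md² = 0.02326 + 0.02326 = 0.04652 kg·m².
T = 2π√(I/(mgd)) = 2π√(0.04652/(2.07 × 9.80 × 0.106)) = 0.924 s.

0.924 s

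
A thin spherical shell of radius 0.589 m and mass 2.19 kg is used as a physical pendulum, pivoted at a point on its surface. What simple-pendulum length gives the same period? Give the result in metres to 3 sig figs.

0.982 m

The equivalent simple-pendulum length is L_eq = I/(md), where I is about the pivot and d = 0.5890 m.
I_cm = (2/3)mR² = 0.5065 kg·m², so I = I_cm + md² = 0.5065 + 0.7598 = 1.266 kg·m².
L_eq = 1.266/(2.19 × 0.5890) = 0.982 m.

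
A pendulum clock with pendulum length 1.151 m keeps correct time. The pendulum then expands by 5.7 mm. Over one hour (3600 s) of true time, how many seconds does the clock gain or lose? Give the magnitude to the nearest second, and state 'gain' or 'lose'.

T ∝ √L, so T'/T = √(1.15670/1.151) = 1.00247.
In 3600 s of true time the clock registers 3600/1.00247 = 3591.1 s, so it loses 9 s.

lose 9 s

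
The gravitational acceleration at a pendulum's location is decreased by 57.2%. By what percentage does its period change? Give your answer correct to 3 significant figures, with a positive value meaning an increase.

T ∝ 1/√g, so T'/T = 1/√(0.4280) = 1.529.
Percentage change in T = (1.529 − 1) × 100% = 52.9%.

52.9%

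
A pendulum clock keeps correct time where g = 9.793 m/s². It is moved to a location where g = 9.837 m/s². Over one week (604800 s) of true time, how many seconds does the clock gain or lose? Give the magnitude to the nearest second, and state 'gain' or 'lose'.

gain 1357 s

The clock's period scales as T ∝ 1/√g, so T'/T = √(9.793/9.837) = 0.997761.
In 604800 s of true time the clock registers 604800/0.997761 = 606157.2 s, so it gains 1357 s.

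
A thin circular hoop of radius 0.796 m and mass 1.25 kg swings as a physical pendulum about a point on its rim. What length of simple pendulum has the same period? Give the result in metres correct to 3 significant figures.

1.59 m

The equivalent simple-pendulum length is L_eq = I/(md), where I is about the pivot and d = 0.7960 m.
I_cm = mR² = 0.7920 kg·m², so I = I_cm + md² = 0.7920 + 0.7920 = 1.584 kg·m².
L_eq = 1.584/(1.25 × 0.7960) = 1.59 m.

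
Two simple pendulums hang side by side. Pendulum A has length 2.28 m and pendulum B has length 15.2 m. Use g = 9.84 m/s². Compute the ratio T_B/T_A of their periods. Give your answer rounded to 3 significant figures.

T ∝ √L, so T_B/T_A = √(L_B/L_A) = √(15.2/2.28) = 2.58.

2.58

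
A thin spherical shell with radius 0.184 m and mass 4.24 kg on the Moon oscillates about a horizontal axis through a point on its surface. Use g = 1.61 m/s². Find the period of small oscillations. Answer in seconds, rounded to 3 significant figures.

I_cm = (2/3)mr² = 0.09570 kg·m². The pivot is at distance d = 0.184 m from the centre of mass.
By the parallel-axis theorem, I = I_cm + md² = 0.09570 + 0.1435 = 0.2392 kg·m².
T = 2π√(I/(mgd)) = 2π√(0.2392/(4.24 × 1.61 × 0.184)) = 2.74 s.

2.74 s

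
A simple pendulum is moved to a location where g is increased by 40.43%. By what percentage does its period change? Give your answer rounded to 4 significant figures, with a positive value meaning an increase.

-15.61%

T ∝ 1/√g, so T'/T = 1/√(1.4043) = 0.84386.
Percentage change in T = (0.84386 − 1) × 100% = -15.61%.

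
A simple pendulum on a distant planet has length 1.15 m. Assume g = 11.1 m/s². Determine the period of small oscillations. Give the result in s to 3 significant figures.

T = 2π√(L/g) = 2π√(1.15/11.1) = 2π × 0.3219 = 2.02 s.

2.02 s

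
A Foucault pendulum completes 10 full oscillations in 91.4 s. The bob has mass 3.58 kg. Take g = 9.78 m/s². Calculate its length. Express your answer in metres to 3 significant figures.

20.7 m

T = 91.4/10 = 9.140 s.
From T = 2π√(L/g), L = gT²/(4π²) = 9.78 × 9.140²/(4π²) = 20.7 m.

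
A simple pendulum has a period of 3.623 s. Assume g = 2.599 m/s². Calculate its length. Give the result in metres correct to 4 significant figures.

From T = 2π√(L/g), L = gT²/(4π²) = 2.599 × 3.6230²/(4π²) = 0.8641 m.

0.8641 m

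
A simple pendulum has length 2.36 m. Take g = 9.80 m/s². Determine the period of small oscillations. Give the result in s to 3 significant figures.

T = 2π√(L/g) = 2π√(2.36/9.80) = 2π × 0.4907 = 3.08 s.

3.08 s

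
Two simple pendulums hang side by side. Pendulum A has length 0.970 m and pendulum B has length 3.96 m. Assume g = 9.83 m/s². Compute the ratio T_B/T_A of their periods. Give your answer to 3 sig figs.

2.02

T ∝ √L, so T_B/T_A = √(L_B/L_A) = √(3.96/0.970) = 2.02.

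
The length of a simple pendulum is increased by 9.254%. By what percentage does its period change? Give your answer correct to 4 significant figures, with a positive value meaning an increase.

4.525%

T ∝ √L, so T'/T = √(1.0925) = 1.0452.
Percentage change in T = (1.0452 − 1) × 100% = 4.525%.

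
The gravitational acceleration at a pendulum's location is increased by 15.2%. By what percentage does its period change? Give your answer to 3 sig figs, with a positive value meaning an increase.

-6.83%

T ∝ 1/√g, so T'/T = 1/√(1.152) = 0.9317.
Percentage change in T = (0.9317 − 1) × 100% = -6.83%.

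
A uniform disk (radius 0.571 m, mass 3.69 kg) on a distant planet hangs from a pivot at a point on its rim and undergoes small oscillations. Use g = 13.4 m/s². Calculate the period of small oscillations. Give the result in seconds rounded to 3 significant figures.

1.59 s

I_cm = ½mr² = 0.6015 kg·m². The pivot is at distance d = 0.571 m from the centre of mass.
By the parallel-axis theorem, I = I_cm + md² = 0.6015 + 1.203 = 1.805 kg·m².
T = 2π√(I/(mgd)) = 2π√(1.805/(3.69 × 13.4 × 0.571)) = 1.59 s.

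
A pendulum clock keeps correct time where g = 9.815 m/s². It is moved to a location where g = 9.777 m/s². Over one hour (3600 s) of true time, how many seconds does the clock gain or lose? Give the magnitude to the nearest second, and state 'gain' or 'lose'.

The clock's period scales as T ∝ 1/√g, so T'/T = √(9.815/9.777) = 1.00194.
In 3600 s of true time the clock registers 3600/1.00194 = 3593.0 s, so it loses 7 s.

lose 7 s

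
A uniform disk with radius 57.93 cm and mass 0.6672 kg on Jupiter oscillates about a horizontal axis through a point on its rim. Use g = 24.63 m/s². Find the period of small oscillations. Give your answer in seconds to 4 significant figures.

I_cm = ½mr² = 0.11195 kg·m². The pivot is at distance d = 0.5793 m from the centre of mass.
By the parallel-axis theorem, I = I_cm + md² = 0.11195 + 0.22390 = 0.33586 kg·m².
T = 2π√(I/(mgd)) = 2π√(0.33586/(0.6672 × 24.63 × 0.5793)) = 1.180 s.

1.180 s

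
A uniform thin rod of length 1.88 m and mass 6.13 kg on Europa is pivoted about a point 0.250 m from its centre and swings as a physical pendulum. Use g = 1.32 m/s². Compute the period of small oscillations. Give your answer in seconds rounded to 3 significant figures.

For a physical pendulum T = 2π√(I/(mgd)), with d = 0.2500 m from pivot to centre of mass.
I_cm = mL²/12 = 6.13 × 1.88²/12 = 1.805 kg·m²; I = I_cm + md² = 1.805 + 6.13 × 0.2500² = 2.189 kg·m².
T = 2π√(2.189/(6.13 × 1.32 × 0.2500)) = 6.54 s.

6.54 s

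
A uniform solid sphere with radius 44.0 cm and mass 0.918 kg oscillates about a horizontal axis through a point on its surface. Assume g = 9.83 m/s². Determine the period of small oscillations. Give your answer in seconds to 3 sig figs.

1.57 s

I_cm = (2/5)mr² = 0.07109 kg·m². The pivot is at distance d = 0.440 m from the centre of mass.
By the parallel-axis theorem, I = I_cm + md² = 0.07109 + 0.1777 = 0.2488 kg·m².
T = 2π√(I/(mgd)) = 2π√(0.2488/(0.918 × 9.83 × 0.440)) = 1.57 s.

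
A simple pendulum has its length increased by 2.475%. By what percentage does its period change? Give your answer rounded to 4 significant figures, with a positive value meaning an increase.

1.230%

T ∝ √L, so T'/T = √(1.0248) = 1.0123.
Percentage change in T = (1.0123 − 1) × 100% = 1.230%.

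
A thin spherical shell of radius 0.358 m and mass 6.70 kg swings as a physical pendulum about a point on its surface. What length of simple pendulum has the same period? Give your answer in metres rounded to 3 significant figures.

0.597 m

The equivalent simple-pendulum length is L_eq = I/(md), where I is about the pivot and d = 0.3580 m.
I_cm = (2/3)mR² = 0.5725 kg·m², so I = I_cm + md² = 0.5725 + 0.8587 = 1.431 kg·m².
L_eq = 1.431/(6.70 × 0.3580) = 0.597 m.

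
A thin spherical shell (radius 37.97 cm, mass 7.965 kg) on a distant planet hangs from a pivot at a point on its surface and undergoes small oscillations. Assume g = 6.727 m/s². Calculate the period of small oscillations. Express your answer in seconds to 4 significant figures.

I_cm = (2/3)mr² = 0.76555 kg·m². The pivot is at distance d = 0.3797 m from the centre of mass.
By the parallel-axis theorem, I = I_cm + md² = 0.76555 + 1.1483 = 1.9139 kg·m².
T = 2π√(I/(mgd)) = 2π√(1.9139/(7.965 × 6.727 × 0.3797)) = 1.927 s.

1.927 s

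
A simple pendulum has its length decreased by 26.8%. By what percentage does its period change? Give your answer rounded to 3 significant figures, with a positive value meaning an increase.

-14.4%

T ∝ √L, so T'/T = √(0.7320) = 0.8556.
Percentage change in T = (0.8556 − 1) × 100% = -14.4%.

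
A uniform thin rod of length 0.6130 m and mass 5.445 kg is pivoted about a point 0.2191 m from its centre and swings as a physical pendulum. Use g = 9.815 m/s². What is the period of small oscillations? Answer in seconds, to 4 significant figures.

1.207 s

For a physical pendulum T = 2π√(I/(mgd)), with d = 0.21910 m from pivot to centre of mass.
I_cm = mL²/12 = 5.445 × 0.6130²/12 = 0.17051 kg·m²; I = I_cm + md² = 0.17051 + 5.445 × 0.21910² = 0.43189 kg·m².
T = 2π√(0.43189/(5.445 × 9.815 × 0.21910)) = 1.207 s.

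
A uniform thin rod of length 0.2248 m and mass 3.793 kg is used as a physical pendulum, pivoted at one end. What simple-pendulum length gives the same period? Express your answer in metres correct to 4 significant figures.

The equivalent simple-pendulum length is L_eq = I/(md), where I is about the pivot and d = 0.11240 m.
I_cm = (1/12)mL² = 0.015973 kg·m², so I = I_cm + md² = 0.015973 + 0.047920 = 0.063893 kg·m².
L_eq = 0.063893/(3.793 × 0.11240) = 0.1499 m.

0.1499 m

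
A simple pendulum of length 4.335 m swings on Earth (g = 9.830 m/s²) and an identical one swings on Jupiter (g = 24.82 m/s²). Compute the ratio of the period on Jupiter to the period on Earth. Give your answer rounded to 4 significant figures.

0.6293

T ∝ 1/√g, so T₂/T₁ = √(g₁/g₂) = √(9.830/24.82) = 0.6293.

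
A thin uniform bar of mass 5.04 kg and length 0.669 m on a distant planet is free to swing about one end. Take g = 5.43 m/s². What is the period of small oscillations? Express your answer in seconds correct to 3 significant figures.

1.80 s

For a physical pendulum T = 2π√(I/(mgd)), with d = 0.3345 m from pivot to centre of mass.
I_cm = mL²/12 = 5.04 × 0.669²/12 = 0.1880 kg·m²; I = I_cm + md² = 0.1880 + 5.04 × 0.3345² = 0.7519 kg·m².
T = 2π√(0.7519/(5.04 × 5.43 × 0.3345)) = 1.80 s.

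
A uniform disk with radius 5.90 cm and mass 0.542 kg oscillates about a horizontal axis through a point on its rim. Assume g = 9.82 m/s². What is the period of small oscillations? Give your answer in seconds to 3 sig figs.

I_cm = ½mr² = 0.0009434 kg·m². The pivot is at distance d = 0.0590 m from the centre of mass.
By the parallel-axis theorem, I = I_cm + md² = 0.0009434 + 0.001887 = 0.002830 kg·m².
T = 2π√(I/(mgd)) = 2π√(0.002830/(0.542 × 9.82 × 0.0590)) = 0.596 s.

0.596 s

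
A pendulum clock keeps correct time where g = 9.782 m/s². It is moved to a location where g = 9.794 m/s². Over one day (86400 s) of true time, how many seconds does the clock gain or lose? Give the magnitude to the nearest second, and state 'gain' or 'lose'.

gain 53 s

The clock's period scales as T ∝ 1/√g, so T'/T = √(9.782/9.794) = 0.999387.
In 86400 s of true time the clock registers 86400/0.999387 = 86453.0 s, so it gains 53 s.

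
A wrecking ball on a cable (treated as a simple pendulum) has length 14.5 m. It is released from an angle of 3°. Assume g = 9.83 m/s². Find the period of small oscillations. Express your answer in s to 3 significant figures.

7.63 s

T = 2π√(L/g) = 2π√(14.5/9.83) = 2π × 1.215 = 7.63 s.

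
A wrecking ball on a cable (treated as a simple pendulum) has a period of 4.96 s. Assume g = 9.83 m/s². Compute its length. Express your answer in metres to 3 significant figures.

6.13 m

From T = 2π√(L/g), L = gT²/(4π²) = 9.83 × 4.960²/(4π²) = 6.13 m.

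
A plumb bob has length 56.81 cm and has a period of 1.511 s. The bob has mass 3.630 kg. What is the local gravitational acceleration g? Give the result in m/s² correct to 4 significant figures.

9.823 m/s²

From T = 2π√(L/g), g = 4π²L/T² = 4π² × 0.5681/1.5110² = 9.823 m/s².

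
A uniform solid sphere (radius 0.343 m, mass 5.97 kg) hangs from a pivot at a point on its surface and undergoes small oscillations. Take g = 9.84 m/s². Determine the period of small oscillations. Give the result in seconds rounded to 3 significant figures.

1.39 s

I_cm = (2/5)mr² = 0.2809 kg·m². The pivot is at distance d = 0.343 m from the centre of mass.
By the parallel-axis theorem, I = I_cm + md² = 0.2809 + 0.7024 = 0.9833 kg·m².
T = 2π√(I/(mgd)) = 2π√(0.9833/(5.97 × 9.84 × 0.343)) = 1.39 s.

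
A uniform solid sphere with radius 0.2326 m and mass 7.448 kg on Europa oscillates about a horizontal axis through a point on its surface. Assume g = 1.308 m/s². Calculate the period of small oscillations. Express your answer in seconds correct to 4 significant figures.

3.135 s

I_cm = (2/5)mr² = 0.16118 kg·m². The pivot is at distance d = 0.2326 m from the centre of mass.
By the parallel-axis theorem, I = I_cm + md² = 0.16118 + 0.40296 = 0.56414 kg·m².
T = 2π√(I/(mgd)) = 2π√(0.56414/(7.448 × 1.308 × 0.2326)) = 3.135 s.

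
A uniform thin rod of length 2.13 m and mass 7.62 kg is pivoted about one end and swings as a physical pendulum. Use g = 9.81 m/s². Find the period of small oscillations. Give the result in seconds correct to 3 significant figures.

For a physical pendulum T = 2π√(I/(mgd)), with d = 1.065 m from pivot to centre of mass.
I_cm = mL²/12 = 7.62 × 2.13²/12 = 2.881 kg·m²; I = I_cm + md² = 2.881 + 7.62 × 1.065² = 11.52 kg·m².
T = 2π√(11.52/(7.62 × 9.81 × 1.065)) = 2.39 s.

2.39 s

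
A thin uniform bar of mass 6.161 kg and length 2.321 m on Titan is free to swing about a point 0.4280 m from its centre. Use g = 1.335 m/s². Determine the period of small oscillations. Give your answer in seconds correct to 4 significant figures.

6.609 s

For a physical pendulum T = 2π√(I/(mgd)), with d = 0.42800 m from pivot to centre of mass.
I_cm = mL²/12 = 6.161 × 2.321²/12 = 2.7658 kg·m²; I = I_cm + md² = 2.7658 + 6.161 × 0.42800² = 3.8944 kg·m².
T = 2π√(3.8944/(6.161 × 1.335 × 0.42800)) = 6.609 s.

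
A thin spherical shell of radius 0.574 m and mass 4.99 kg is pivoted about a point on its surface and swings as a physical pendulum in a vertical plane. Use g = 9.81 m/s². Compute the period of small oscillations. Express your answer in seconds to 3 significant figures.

I_cm = (2/3)mr² = 1.096 kg·m². The pivot is at distance d = 0.574 m from the centre of mass.
By the parallel-axis theorem, I = I_cm + md² = 1.096 + 1.644 = 2.740 kg·m².
T = 2π√(I/(mgd)) = 2π√(2.740/(4.99 × 9.81 × 0.574)) = 1.96 s.

1.96 s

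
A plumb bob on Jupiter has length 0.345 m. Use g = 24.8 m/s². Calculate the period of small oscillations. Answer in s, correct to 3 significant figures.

T = 2π√(L/g) = 2π√(0.345/24.8) = 2π × 0.1179 = 0.741 s.

0.741 s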